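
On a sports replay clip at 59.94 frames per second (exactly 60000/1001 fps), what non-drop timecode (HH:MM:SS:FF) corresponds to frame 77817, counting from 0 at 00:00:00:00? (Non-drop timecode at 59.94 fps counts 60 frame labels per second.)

00:21:36:57

77817 ÷ 60 = 1296 full seconds, remainder 57 frames.
1296 s = 0 h 21 min 36 s.
Timecode: 00:21:36:57.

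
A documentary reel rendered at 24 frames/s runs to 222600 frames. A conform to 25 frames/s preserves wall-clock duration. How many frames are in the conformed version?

Target frames = source frames × (target rate / source rate) = 222600 × (25)/(24) = 222600 × 25/24 = 231875.

231875 frames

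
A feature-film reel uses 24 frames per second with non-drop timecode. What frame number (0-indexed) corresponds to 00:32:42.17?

Total seconds to the label: (0 × 3600 + 32 × 60 + 42) = 1962.
Frame index = 1962 × 24 + 17 = 47105.

47105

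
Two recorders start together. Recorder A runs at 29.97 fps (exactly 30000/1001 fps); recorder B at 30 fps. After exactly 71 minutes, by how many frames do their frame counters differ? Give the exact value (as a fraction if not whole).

127800/1001 frames

71 min = 4260 s.
A emits 30000/1001 × 4260 = 127800000/1001 frames; B emits 30 × 4260 = 127800.
Difference = 127800/1001 frames (≈ 127.6723); B is ahead of A.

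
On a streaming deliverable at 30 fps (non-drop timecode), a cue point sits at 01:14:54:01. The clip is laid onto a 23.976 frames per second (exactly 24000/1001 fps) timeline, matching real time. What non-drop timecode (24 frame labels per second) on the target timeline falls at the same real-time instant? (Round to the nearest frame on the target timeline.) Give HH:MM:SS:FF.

01:14:49:13

Source frame index: (1×3600 + 14×60 + 54) × 30 + 1 = 134821.
Real time: 134821 / (30) = 134821/30 s.
Target frame: (134821/30) × (24000/1001) = 107856800/1001 ≈ 107749.051 → 107749.
At 24 labels/s: frame 107749 → 01:14:49:13.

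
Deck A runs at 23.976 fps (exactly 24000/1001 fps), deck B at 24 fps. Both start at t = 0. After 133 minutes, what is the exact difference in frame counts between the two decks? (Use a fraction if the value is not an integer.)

133 min = 7980 s.
A emits 24000/1001 × 7980 = 27360000/143 frames; B emits 24 × 7980 = 191520.
Difference = 27360/143 frames (≈ 191.3287); B is ahead of A.

27360/143 frames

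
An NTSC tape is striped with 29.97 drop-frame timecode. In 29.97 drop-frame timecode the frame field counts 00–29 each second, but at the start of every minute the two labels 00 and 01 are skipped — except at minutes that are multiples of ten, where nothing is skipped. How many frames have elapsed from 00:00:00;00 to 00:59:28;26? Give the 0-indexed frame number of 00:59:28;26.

Complete 10-minute blocks: 5, each 17982 frames → 89910.
Remaining 9 whole minutes in the current block: 1800 + 8 × 1798 = 16184 frames.
Within the current minute: 28 × 30 + 26 − 2 = 864 (labels ;00/;01 skipped at this minute). Total = 89910 + 16184 + 864 = 106958.

106958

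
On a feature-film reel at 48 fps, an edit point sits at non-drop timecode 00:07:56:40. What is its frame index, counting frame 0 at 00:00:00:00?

Total seconds to the label: (0 × 3600 + 7 × 60 + 56) = 476.
Frame index = 476 × 48 + 40 = 22888.

frame 22888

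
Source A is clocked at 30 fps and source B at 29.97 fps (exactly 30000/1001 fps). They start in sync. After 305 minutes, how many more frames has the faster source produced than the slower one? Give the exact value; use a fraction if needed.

549000/1001 frames

305 min = 18300 s.
A emits 30 × 18300 = 549000 frames; B emits 30000/1001 × 18300 = 549000000/1001.
Difference = 549000/1001 frames (≈ 548.4515); B is behind A.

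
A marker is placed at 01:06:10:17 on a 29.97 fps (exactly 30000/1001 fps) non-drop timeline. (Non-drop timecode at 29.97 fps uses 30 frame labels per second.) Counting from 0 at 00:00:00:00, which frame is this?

Total seconds to the label: (1 × 3600 + 6 × 60 + 10) = 3970.
Frame index = 3970 × 30 + 17 = 119117.

frame 119117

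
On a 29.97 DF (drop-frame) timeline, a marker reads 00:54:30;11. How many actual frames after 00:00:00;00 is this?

98013

Complete 10-minute blocks: 5, each 17982 frames → 89910.
Remaining 4 whole minutes in the current block: 1800 + 3 × 1798 = 7194 frames.
Within the current minute: 30 × 30 + 11 − 2 = 909 (labels ;00/;01 skipped at this minute). Total = 89910 + 7194 + 909 = 98013.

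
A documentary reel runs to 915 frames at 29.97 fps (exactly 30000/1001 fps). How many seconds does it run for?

30.5305 seconds

Running time = 915 / (30000/1001) = 30.5305 s.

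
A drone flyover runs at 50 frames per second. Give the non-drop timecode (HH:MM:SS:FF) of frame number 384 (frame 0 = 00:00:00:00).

384 ÷ 50 = 7 full seconds, remainder 34 frames.
7 s = 0 h 0 min 7 s.
Timecode: 00:00:07:34.

00:00:07:34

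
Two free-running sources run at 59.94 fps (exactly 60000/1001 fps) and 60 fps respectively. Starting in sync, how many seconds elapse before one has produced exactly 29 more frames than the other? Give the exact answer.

29029/60 seconds

The gap grows by |60 − 60000/1001| = 60/1001 frames per second.
Time for a 29-frame gap: 29 ÷ (60/1001) = 29029/60 s.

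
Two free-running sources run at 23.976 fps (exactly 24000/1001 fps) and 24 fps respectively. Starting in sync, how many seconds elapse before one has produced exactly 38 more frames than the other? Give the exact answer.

19019/12 seconds

The gap grows by |24 − 24000/1001| = 24/1001 frames per second.
Time for a 38-frame gap: 38 ÷ (24/1001) = 19019/12 s.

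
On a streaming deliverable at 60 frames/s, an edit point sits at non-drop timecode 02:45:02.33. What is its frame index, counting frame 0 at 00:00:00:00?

Total seconds to the label: (2 × 3600 + 45 × 60 + 2) = 9902.
Frame index = 9902 × 60 + 33 = 594153.

594153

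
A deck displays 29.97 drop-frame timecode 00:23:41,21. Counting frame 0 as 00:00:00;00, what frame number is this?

42609

Complete 10-minute blocks: 2, each 17982 frames → 35964.
Remaining 3 whole minutes in the current block: 1800 + 2 × 1798 = 5396 frames.
Within the current minute: 41 × 30 + 21 − 2 = 1249 (labels ;00/;01 skipped at this minute). Total = 35964 + 5396 + 1249 = 42609.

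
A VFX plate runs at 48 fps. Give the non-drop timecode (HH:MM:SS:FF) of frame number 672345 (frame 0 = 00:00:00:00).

672345 ÷ 48 = 14007 full seconds, remainder 9 frames.
14007 s = 3 h 53 min 27 s.
Timecode: 03:53:27:09.

03:53:27:09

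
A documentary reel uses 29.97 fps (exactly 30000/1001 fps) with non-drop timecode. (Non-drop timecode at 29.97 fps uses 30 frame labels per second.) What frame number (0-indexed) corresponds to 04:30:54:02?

frame 487622

Total seconds to the label: (4 × 3600 + 30 × 60 + 54) = 16254.
Frame index = 16254 × 30 + 2 = 487622.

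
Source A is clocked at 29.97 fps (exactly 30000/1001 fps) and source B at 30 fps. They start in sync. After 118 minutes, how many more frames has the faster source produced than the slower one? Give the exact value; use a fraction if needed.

118 min = 7080 s.
A emits 30000/1001 × 7080 = 212400000/1001 frames; B emits 30 × 7080 = 212400.
Difference = 212400/1001 frames (≈ 212.1878); B is ahead of A.

212400/1001 frames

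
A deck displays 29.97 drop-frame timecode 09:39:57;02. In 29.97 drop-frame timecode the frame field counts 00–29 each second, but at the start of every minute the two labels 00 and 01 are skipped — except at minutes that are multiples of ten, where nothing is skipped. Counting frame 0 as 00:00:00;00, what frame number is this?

1042868

As if non-drop at 30 labels/s: (9 × 3600 + 39 × 60 + 57) × 30 + 2 = 1043912.
Minute boundaries passed: 579; those not divisible by 10: 579 − 57 = 522; dropped labels = 2 × 522 = 1044.
Actual frame index = 1043912 − 1044 = 1042868.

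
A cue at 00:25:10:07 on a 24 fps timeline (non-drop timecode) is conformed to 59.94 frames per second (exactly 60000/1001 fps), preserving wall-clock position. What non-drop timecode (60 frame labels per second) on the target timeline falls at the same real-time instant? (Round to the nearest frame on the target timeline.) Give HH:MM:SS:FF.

00:25:08:47

Source frame index: (0×3600 + 25×60 + 10) × 24 + 7 = 36247.
Real time: 36247 / (24) = 36247/24 s.
Target frame: (36247/24) × (60000/1001) = 90617500/1001 ≈ 90526.973 → 90527.
At 60 labels/s: frame 90527 → 00:25:08:47.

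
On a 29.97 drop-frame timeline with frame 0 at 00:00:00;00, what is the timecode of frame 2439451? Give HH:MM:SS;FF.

22:36:36;13

Ten DF minutes hold 17982 frames, so frame 2439451 lies in block 135 (frames 2427570–2445551) with 11881 frames into that block.
The block's first minute is 1800 frames and the rest 1798 each; 11881 frames reaches minute 6, so 135 × 18 + 6 × 2 = 2442 labels have been skipped so far.
Adding those back, label number 2439451 + 2442 = 2441893 at 30 labels/s is 81396 s + 13 f = 22 h 36 min 36 s frame 13, i.e. 22:36:36;13.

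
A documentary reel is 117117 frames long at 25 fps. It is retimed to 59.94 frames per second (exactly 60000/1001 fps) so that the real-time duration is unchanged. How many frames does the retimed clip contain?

Target frames = source frames × (target rate / source rate) = 117117 × (60000/1001)/(25) = 117117 × 2400/1001 = 280800.

280800 frames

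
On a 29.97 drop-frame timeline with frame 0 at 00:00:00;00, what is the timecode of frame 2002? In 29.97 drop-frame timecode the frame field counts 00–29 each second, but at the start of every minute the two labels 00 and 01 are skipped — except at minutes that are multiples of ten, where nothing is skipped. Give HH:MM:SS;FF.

Ten DF minutes hold 17982 frames, so frame 2002 lies in block 0 (frames 0–17981) with 2002 frames into that block.
The block's first minute is 1800 frames and the rest 1798 each; 2002 frames reaches minute 1, so 0 × 18 + 1 × 2 = 2 labels have been skipped so far.
Adding those back, label number 2002 + 2 = 2004 at 30 labels/s is 66 s + 24 f = 0 h 1 min 6 s frame 24, i.e. 00:01:06;24.

00:01:06;24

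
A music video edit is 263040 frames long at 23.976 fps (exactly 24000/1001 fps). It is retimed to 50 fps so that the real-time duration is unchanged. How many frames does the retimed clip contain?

Target frames = source frames × (target rate / source rate) = 263040 × (50)/(24000/1001) = 263040 × 1001/480 = 548548.

548548 frames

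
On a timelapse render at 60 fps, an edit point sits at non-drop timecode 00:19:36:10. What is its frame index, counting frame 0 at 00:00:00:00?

frame 70570

Total seconds to the label: (0 × 3600 + 19 × 60 + 36) = 1176.
Frame index = 1176 × 60 + 10 = 70570.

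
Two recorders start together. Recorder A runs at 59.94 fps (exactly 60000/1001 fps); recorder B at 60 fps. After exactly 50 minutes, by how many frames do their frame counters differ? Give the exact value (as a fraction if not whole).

50 min = 3000 s.
A emits 60000/1001 × 3000 = 180000000/1001 frames; B emits 60 × 3000 = 180000.
Difference = 180000/1001 frames (≈ 179.8202); B is ahead of A.

180000/1001 frames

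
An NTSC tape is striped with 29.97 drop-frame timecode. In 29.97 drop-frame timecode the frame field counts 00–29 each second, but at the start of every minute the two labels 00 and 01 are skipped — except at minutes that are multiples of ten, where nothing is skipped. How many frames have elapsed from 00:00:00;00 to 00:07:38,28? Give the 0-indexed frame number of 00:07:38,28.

13754

Complete 10-minute blocks: 0, each 17982 frames → 0.
Remaining 7 whole minutes in the current block: 1800 + 6 × 1798 = 12588 frames.
Within the current minute: 38 × 30 + 28 − 2 = 1166 (labels ;00/;01 skipped at this minute). Total = 0 + 12588 + 1166 = 13754.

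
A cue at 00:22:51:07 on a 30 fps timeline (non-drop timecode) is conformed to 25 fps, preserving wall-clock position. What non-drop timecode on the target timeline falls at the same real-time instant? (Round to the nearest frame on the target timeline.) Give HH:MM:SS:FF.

00:22:51:06

Source frame index: (0×3600 + 22×60 + 51) × 30 + 7 = 41137.
Real time: 41137 / (30) = 41137/30 s.
Target frame: (41137/30) × (25) = 205685/6 ≈ 34280.833 → 34281.
At 25 labels/s: frame 34281 → 00:22:51:06.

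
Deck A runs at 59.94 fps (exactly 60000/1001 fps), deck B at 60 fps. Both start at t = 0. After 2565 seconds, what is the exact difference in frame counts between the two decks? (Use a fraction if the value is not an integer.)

153900/1001 frames

A emits 60000/1001 × 2565 = 153900000/1001 frames; B emits 60 × 2565 = 153900.
Difference = 153900/1001 frames (≈ 153.7463); B is ahead of A.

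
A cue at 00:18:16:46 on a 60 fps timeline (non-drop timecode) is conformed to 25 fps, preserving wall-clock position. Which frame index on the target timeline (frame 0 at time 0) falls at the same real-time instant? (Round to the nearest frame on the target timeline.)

frame 27419

Source frame index: (0×3600 + 18×60 + 16) × 60 + 46 = 65806.
Real time: 65806 / (60) = 32903/30 s.
Target frame: (32903/30) × (25) = 164515/6 ≈ 27419.167 → 27419.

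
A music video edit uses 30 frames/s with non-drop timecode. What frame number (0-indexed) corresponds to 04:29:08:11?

Total seconds to the label: (4 × 3600 + 29 × 60 + 8) = 16148.
Frame index = 16148 × 30 + 11 = 484451.

484451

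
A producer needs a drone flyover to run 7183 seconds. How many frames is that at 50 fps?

359150 frames

Frames = 7183 × 50 = 359150.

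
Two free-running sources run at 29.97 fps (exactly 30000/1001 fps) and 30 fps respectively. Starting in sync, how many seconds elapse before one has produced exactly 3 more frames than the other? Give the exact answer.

The gap grows by |30 − 30000/1001| = 30/1001 frames per second.
Time for a 3-frame gap: 3 ÷ (30/1001) = 100.1 s.

100.1 seconds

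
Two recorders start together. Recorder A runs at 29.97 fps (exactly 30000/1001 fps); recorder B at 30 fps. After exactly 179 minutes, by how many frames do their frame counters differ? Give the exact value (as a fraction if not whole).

179 min = 10740 s.
A emits 30000/1001 × 10740 = 322200000/1001 frames; B emits 30 × 10740 = 322200.
Difference = 322200/1001 frames (≈ 321.8781); B is ahead of A.

322200/1001 frames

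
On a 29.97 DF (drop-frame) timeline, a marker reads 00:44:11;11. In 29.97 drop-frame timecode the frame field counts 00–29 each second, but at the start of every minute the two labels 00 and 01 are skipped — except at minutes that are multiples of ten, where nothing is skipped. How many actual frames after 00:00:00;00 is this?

79461

Complete 10-minute blocks: 4, each 17982 frames → 71928.
Remaining 4 whole minutes in the current block: 1800 + 3 × 1798 = 7194 frames.
Within the current minute: 11 × 30 + 11 − 2 = 339 (labels ;00/;01 skipped at this minute). Total = 71928 + 7194 + 339 = 79461.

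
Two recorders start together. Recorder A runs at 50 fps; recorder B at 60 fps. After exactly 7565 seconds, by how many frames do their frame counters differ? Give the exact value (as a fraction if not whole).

75650 frames

A emits 50 × 7565 = 378250 frames; B emits 60 × 7565 = 453900.
Difference = 75650 frames; B is ahead of A.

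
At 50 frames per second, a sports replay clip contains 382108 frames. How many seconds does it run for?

7642.16 seconds

Running time = 382108 / (50) = 7642.16 s.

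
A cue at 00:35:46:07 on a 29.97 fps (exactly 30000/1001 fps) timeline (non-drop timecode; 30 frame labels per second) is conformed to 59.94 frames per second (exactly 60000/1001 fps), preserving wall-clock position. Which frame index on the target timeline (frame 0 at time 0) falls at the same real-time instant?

frame 128774

Source frame index: (0×3600 + 35×60 + 46) × 30 + 7 = 64387.
Real time: 64387 / (30000/1001) = 64451387/30000 s.
Target frame: (64451387/30000) × (60000/1001) = 128774.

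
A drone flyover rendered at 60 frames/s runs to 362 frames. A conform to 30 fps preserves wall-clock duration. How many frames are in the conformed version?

Target frames = source frames × (target rate / source rate) = 362 × (30)/(60) = 362 × 1/2 = 181.

181 frames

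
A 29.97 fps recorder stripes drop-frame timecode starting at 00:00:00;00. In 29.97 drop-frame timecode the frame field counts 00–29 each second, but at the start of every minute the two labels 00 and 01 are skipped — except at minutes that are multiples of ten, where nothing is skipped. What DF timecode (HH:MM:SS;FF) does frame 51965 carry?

00:28:53;27

Ten DF minutes hold 17982 frames, so frame 51965 lies in block 2 (frames 35964–53945) with 16001 frames into that block.
The block's first minute is 1800 frames and the rest 1798 each; 16001 frames reaches minute 8, so 2 × 18 + 8 × 2 = 52 labels have been skipped so far.
Adding those back, label number 51965 + 52 = 52017 at 30 labels/s is 1733 s + 27 f = 0 h 28 min 53 s frame 27, i.e. 00:28:53;27.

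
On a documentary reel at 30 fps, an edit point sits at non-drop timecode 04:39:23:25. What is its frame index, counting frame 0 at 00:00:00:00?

Total seconds to the label: (4 × 3600 + 39 × 60 + 23) = 16763.
Frame index = 16763 × 30 + 25 = 502915.

502915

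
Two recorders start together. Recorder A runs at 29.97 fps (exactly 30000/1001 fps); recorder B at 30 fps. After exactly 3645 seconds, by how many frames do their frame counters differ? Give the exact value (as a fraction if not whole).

109350/1001 frames

A emits 30000/1001 × 3645 = 109350000/1001 frames; B emits 30 × 3645 = 109350.
Difference = 109350/1001 frames (≈ 109.2408); B is ahead of A.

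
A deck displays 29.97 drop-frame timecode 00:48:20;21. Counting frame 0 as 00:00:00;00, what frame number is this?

86933

Complete 10-minute blocks: 4, each 17982 frames → 71928.
Remaining 8 whole minutes in the current block: 1800 + 7 × 1798 = 14386 frames.
Within the current minute: 20 × 30 + 21 − 2 = 619 (labels ;00/;01 skipped at this minute). Total = 71928 + 14386 + 619 = 86933.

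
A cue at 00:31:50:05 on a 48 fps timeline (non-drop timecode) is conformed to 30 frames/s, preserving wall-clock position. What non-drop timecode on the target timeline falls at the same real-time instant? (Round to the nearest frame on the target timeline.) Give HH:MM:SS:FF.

00:31:50:03

Source frame index: (0×3600 + 31×60 + 50) × 48 + 5 = 91685.
Real time: 91685 / (48) = 91685/48 s.
Target frame: (91685/48) × (30) = 458425/8 ≈ 57303.125 → 57303.
At 30 labels/s: frame 57303 → 00:31:50:03.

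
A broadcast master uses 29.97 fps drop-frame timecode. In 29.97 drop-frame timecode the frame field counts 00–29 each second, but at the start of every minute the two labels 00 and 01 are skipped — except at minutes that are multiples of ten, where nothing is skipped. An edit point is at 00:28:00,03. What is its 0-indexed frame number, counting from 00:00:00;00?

50351

As if non-drop at 30 labels/s: (0 × 3600 + 28 × 60 + 0) × 30 + 3 = 50403.
Minute boundaries passed: 28; those not divisible by 10: 28 − 2 = 26; dropped labels = 2 × 26 = 52.
Actual frame index = 50403 − 52 = 50351.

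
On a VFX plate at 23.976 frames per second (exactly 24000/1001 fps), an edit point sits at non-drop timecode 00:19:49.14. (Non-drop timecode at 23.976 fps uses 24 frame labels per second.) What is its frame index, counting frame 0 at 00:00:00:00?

28550

Total seconds to the label: (0 × 3600 + 19 × 60 + 49) = 1189.
Frame index = 1189 × 24 + 14 = 28550.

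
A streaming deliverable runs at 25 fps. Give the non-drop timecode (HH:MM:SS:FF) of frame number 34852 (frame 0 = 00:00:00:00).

00:23:14:02

34852 ÷ 25 = 1394 full seconds, remainder 2 frames.
1394 s = 0 h 23 min 14 s.
Timecode: 00:23:14:02.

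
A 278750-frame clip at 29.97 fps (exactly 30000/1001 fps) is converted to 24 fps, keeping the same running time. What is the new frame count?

223223 frames

Target frames = source frames × (target rate / source rate) = 278750 × (24)/(30000/1001) = 278750 × 1001/1250 = 223223.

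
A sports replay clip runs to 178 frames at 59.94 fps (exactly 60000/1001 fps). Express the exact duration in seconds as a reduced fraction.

89089/30000 seconds

Running time = 178 ÷ (60000/1001) = 178 × 1001/60000 = 89089/30000 s.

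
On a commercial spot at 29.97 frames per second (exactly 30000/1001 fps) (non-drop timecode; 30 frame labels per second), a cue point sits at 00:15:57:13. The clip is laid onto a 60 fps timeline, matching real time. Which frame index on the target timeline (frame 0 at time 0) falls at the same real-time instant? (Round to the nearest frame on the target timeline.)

frame 57503

Source frame index: (0×3600 + 15×60 + 57) × 30 + 13 = 28723.
Real time: 28723 / (30000/1001) = 28751723/30000 s.
Target frame: (28751723/30000) × (60) = 28751723/500 ≈ 57503.446 → 57503.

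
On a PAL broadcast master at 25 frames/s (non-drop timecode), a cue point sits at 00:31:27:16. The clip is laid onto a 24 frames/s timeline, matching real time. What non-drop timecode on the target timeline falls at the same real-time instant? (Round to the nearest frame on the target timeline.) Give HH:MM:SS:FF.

00:31:27:15

Source frame index: (0×3600 + 31×60 + 27) × 25 + 16 = 47191.
Real time: 47191 / (25) = 47191/25 s.
Target frame: (47191/25) × (24) = 1132584/25 ≈ 45303.360 → 45303.
At 24 labels/s: frame 45303 → 00:31:27:15.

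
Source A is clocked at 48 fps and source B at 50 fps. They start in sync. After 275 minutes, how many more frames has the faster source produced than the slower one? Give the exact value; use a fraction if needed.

275 min = 16500 s.
A emits 48 × 16500 = 792000 frames; B emits 50 × 16500 = 825000.
Difference = 33000 frames; B is ahead of A.

33000 frames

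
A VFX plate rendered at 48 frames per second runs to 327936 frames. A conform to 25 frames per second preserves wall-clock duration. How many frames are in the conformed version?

170800 frames

Target frames = source frames × (target rate / source rate) = 327936 × (25)/(48) = 327936 × 25/48 = 170800.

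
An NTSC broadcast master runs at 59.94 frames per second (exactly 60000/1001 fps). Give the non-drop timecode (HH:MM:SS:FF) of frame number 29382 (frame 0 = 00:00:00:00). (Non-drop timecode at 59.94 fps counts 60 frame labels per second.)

29382 ÷ 60 = 489 full seconds, remainder 42 frames.
489 s = 0 h 8 min 9 s.
Timecode: 00:08:09:42.

00:08:09:42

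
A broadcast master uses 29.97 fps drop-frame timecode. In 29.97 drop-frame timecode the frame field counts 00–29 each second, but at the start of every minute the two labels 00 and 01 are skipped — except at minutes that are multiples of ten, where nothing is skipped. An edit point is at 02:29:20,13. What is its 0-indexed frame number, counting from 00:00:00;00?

268543

As if non-drop at 30 labels/s: (2 × 3600 + 29 × 60 + 20) × 30 + 13 = 268813.
Minute boundaries passed: 149; those not divisible by 10: 149 − 14 = 135; dropped labels = 2 × 135 = 270.
Actual frame index = 268813 − 270 = 268543.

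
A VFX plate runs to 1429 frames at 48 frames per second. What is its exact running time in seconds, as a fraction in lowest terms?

Running time = 1429 ÷ (48) = 1429 × 1/48 = 1429/48 s.

1429/48 seconds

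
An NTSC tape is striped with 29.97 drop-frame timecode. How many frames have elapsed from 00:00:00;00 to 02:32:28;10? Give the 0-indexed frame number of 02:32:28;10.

274176

As if non-drop at 30 labels/s: (2 × 3600 + 32 × 60 + 28) × 30 + 10 = 274450.
Minute boundaries passed: 152; those not divisible by 10: 152 − 15 = 137; dropped labels = 2 × 137 = 274.
Actual frame index = 274450 − 274 = 274176.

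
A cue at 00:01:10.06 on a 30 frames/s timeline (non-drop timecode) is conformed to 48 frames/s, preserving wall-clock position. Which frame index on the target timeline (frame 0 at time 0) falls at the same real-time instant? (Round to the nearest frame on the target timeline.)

Source frame index: (0×3600 + 1×60 + 10) × 30 + 6 = 2106.
Real time: 2106 / (30) = 351/5 s.
Target frame: (351/5) × (48) = 16848/5 ≈ 3369.600 → 3370.

frame 3370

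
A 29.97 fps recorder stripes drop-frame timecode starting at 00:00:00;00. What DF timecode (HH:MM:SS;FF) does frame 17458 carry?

Ten DF minutes hold 17982 frames, so frame 17458 lies in block 0 (frames 0–17981) with 17458 frames into that block.
The block's first minute is 1800 frames and the rest 1798 each; 17458 frames reaches minute 9, so 0 × 18 + 9 × 2 = 18 labels have been skipped so far.
Adding those back, label number 17458 + 18 = 17476 at 30 labels/s is 582 s + 16 f = 0 h 9 min 42 s frame 16, i.e. 00:09:42;16.

00:09:42;16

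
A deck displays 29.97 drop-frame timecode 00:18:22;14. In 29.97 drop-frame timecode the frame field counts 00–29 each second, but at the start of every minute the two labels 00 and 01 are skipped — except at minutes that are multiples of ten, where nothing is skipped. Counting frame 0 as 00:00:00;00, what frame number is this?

33040

As if non-drop at 30 labels/s: (0 × 3600 + 18 × 60 + 22) × 30 + 14 = 33074.
Minute boundaries passed: 18; those not divisible by 10: 18 − 1 = 17; dropped labels = 2 × 17 = 34.
Actual frame index = 33074 − 34 = 33040.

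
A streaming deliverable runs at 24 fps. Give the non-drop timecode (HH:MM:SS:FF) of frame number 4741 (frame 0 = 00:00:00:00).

4741 ÷ 24 = 197 full seconds, remainder 13 frames.
197 s = 0 h 3 min 17 s.
Timecode: 00:03:17:13.

00:03:17:13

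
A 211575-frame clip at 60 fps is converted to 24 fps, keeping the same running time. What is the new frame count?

84630 frames

Target frames = source frames × (target rate / source rate) = 211575 × (24)/(60) = 211575 × 2/5 = 84630.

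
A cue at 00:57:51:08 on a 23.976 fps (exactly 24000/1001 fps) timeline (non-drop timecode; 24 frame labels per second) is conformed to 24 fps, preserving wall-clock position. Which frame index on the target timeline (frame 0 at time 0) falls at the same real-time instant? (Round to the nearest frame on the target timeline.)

frame 83395

Source frame index: (0×3600 + 57×60 + 51) × 24 + 8 = 83312.
Real time: 83312 / (24000/1001) = 5212207/1500 s.
Target frame: (5212207/1500) × (24) = 10424414/125 ≈ 83395.312 → 83395.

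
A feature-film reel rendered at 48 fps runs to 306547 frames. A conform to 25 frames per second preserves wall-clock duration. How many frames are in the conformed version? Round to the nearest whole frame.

Frames at target rate = 306547 × (25) / (48) = 7663675/48 ≈ 159659.896.
Nearest whole frame: 159660.

159660 frames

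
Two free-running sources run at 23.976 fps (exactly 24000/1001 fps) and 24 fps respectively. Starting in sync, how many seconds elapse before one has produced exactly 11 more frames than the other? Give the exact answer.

The gap grows by |24 − 24000/1001| = 24/1001 frames per second.
Time for a 11-frame gap: 11 ÷ (24/1001) = 11011/24 s.

11011/24 seconds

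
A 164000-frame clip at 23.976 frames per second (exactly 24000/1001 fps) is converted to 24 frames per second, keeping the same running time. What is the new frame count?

Target frames = source frames × (target rate / source rate) = 164000 × (24)/(24000/1001) = 164000 × 1001/1000 = 164164.

164164 frames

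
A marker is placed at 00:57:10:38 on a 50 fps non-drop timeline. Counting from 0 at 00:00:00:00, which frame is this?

Total seconds to the label: (0 × 3600 + 57 × 60 + 10) = 3430.
Frame index = 3430 × 50 + 38 = 171538.

171538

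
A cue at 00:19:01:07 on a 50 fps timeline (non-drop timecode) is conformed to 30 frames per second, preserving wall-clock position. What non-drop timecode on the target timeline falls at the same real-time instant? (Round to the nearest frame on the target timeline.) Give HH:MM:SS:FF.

00:19:01:04

Source frame index: (0×3600 + 19×60 + 1) × 50 + 7 = 57057.
Real time: 57057 / (50) = 57057/50 s.
Target frame: (57057/50) × (30) = 171171/5 ≈ 34234.200 → 34234.
At 30 labels/s: frame 34234 → 00:19:01:04.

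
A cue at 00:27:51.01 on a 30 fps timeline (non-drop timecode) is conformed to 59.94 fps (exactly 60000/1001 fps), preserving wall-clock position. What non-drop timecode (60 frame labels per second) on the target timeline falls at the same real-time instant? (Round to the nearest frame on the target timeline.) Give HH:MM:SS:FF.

00:27:49:22

Source frame index: (0×3600 + 27×60 + 51) × 30 + 1 = 50131.
Real time: 50131 / (30) = 50131/30 s.
Target frame: (50131/30) × (60000/1001) = 100262000/1001 ≈ 100161.838 → 100162.
At 60 labels/s: frame 100162 → 00:27:49:22.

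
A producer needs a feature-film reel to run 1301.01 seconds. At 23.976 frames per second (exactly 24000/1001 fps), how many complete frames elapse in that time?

Frames = 1301.01 × 24000/1001 = 31224240/1001 ≈ 31193.0470.
Complete frames: 31193.

31193 frames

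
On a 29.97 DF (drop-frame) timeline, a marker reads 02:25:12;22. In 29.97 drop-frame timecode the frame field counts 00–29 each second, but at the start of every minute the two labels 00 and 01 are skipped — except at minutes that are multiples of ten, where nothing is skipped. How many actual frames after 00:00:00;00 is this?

Complete 10-minute blocks: 14, each 17982 frames → 251748.
Remaining 5 whole minutes in the current block: 1800 + 4 × 1798 = 8992 frames.
Within the current minute: 12 × 30 + 22 − 2 = 380 (labels ;00/;01 skipped at this minute). Total = 251748 + 8992 + 380 = 261120.

261120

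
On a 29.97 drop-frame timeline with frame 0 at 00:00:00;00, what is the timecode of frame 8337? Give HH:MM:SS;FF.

00:04:38;05

Ten DF minutes hold 17982 frames, so frame 8337 lies in block 0 (frames 0–17981) with 8337 frames into that block.
The block's first minute is 1800 frames and the rest 1798 each; 8337 frames reaches minute 4, so 0 × 18 + 4 × 2 = 8 labels have been skipped so far.
Adding those back, label number 8337 + 8 = 8345 at 30 labels/s is 278 s + 5 f = 0 h 4 min 38 s frame 5, i.e. 00:04:38;05.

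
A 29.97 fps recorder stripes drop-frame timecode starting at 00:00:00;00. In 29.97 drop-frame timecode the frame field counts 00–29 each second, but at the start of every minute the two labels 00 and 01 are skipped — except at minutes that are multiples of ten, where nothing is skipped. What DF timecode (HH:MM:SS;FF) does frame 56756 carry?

Each 10-minute DF block holds 10 × 60 × 30 − 9 × 2 = 17982 frames. 56756 ÷ 17982 → 3 full blocks, remainder 2810.
Within the partial block the first minute is 1800 frames and each further minute 1798, so 1 further minute boundary passed. Total skipped labels = 18 × 3 + 2 × 1 = 56.
Non-drop label index = 56756 + 56 = 56812; at 30 labels/s that is 00:31:33:22, i.e. DF 00:31:33;22.

00:31:33;22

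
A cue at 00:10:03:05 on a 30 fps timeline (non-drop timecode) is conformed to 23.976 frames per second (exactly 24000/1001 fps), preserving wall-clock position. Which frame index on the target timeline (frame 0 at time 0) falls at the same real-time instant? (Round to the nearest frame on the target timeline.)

Source frame index: (0×3600 + 10×60 + 3) × 30 + 5 = 18095.
Real time: 18095 / (30) = 3619/6 s.
Target frame: (3619/6) × (24000/1001) = 188000/13 ≈ 14461.538 → 14462.

frame 14462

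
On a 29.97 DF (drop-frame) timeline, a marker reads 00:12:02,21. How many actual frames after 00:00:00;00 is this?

As if non-drop at 30 labels/s: (0 × 3600 + 12 × 60 + 2) × 30 + 21 = 21681.
Minute boundaries passed: 12; those not divisible by 10: 12 − 1 = 11; dropped labels = 2 × 11 = 22.
Actual frame index = 21681 − 22 = 21659.

21659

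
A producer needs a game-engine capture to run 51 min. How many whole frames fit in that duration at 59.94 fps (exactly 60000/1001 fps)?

183416 frames

51 min = 3060 s.
Frames = 3060 × 60000/1001 = 183600000/1001 ≈ 183416.5834.
Complete frames: 183416.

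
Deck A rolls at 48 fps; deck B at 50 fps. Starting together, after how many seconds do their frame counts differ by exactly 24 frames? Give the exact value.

12 seconds

The gap grows by |50 − 48| = 2 frames per second.
Time for a 24-frame gap: 24 ÷ (2) = 12 s.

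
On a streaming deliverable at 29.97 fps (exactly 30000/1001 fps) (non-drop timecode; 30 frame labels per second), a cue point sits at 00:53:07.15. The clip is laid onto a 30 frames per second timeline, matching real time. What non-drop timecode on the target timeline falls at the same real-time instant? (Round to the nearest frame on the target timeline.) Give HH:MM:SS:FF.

Source frame index: (0×3600 + 53×60 + 7) × 30 + 15 = 95625.
Real time: 95625 / (30000/1001) = 51051/16 s.
Target frame: (51051/16) × (30) = 765765/8 ≈ 95720.625 → 95721.
At 30 labels/s: frame 95721 → 00:53:10:21.

00:53:10:21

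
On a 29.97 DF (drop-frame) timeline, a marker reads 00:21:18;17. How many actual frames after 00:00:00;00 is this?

As if non-drop at 30 labels/s: (0 × 3600 + 21 × 60 + 18) × 30 + 17 = 38357.
Minute boundaries passed: 21; those not divisible by 10: 21 − 2 = 19; dropped labels = 2 × 19 = 38.
Actual frame index = 38357 − 38 = 38319.

38319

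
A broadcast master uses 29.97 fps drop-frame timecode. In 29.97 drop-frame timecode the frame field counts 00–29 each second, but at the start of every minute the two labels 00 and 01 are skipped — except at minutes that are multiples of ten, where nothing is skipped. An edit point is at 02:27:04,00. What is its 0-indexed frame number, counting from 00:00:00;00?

As if non-drop at 30 labels/s: (2 × 3600 + 27 × 60 + 4) × 30 + 0 = 264720.
Minute boundaries passed: 147; those not divisible by 10: 147 − 14 = 133; dropped labels = 2 × 133 = 266.
Actual frame index = 264720 − 266 = 264454.

264454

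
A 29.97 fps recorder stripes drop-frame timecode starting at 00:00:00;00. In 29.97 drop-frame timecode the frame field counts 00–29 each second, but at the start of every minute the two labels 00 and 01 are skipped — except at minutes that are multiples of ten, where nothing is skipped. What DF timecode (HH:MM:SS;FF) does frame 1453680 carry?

Each 10-minute DF block holds 10 × 60 × 30 − 9 × 2 = 17982 frames. 1453680 ÷ 17982 → 80 full blocks, remainder 15120.
Within the partial block the first minute is 1800 frames and each further minute 1798, so 8 further minute boundaries passed. Total skipped labels = 18 × 80 + 2 × 8 = 1456.
Non-drop label index = 1453680 + 1456 = 1455136; at 30 labels/s that is 13:28:24:16, i.e. DF 13:28:24;16.

13:28:24;16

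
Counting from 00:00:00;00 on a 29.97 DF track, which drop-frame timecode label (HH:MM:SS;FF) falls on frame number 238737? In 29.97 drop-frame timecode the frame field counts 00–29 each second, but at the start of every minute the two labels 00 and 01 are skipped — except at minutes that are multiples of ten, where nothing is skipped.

Ten DF minutes hold 17982 frames, so frame 238737 lies in block 13 (frames 233766–251747) with 4971 frames into that block.
The block's first minute is 1800 frames and the rest 1798 each; 4971 frames reaches minute 2, so 13 × 18 + 2 × 2 = 238 labels have been skipped so far.
Adding those back, label number 238737 + 238 = 238975 at 30 labels/s is 7965 s + 25 f = 2 h 12 min 45 s frame 25, i.e. 02:12:45;25.

02:12:45;25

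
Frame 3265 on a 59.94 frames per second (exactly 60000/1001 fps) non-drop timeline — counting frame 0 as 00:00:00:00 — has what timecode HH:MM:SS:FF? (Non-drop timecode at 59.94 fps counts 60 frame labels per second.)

00:00:54:25

3265 ÷ 60 = 54 full seconds, remainder 25 frames.
54 s = 0 h 0 min 54 s.
Timecode: 00:00:54:25.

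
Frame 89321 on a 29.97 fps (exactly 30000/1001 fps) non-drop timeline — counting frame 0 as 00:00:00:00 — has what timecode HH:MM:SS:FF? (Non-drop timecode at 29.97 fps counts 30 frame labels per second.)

00:49:37:11

89321 ÷ 30 = 2977 full seconds, remainder 11 frames.
2977 s = 0 h 49 min 37 s.
Timecode: 00:49:37:11.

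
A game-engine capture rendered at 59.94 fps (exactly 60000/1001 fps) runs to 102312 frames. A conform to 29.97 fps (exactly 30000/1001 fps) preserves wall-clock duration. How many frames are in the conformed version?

51156 frames

Target frames = source frames × (target rate / source rate) = 102312 × (30000/1001)/(60000/1001) = 102312 × 1/2 = 51156.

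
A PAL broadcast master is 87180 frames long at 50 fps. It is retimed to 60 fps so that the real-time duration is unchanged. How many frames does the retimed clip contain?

Target frames = source frames × (target rate / source rate) = 87180 × (60)/(50) = 87180 × 6/5 = 104616.

104616 frames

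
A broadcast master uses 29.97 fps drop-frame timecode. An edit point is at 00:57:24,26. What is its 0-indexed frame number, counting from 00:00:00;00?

Complete 10-minute blocks: 5, each 17982 frames → 89910.
Remaining 7 whole minutes in the current block: 1800 + 6 × 1798 = 12588 frames.
Within the current minute: 24 × 30 + 26 − 2 = 744 (labels ;00/;01 skipped at this minute). Total = 89910 + 12588 + 744 = 103242.

103242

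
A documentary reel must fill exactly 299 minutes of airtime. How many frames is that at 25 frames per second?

299 min = 17940 s.
Frames = 17940 × 25 = 448500.

448500 frames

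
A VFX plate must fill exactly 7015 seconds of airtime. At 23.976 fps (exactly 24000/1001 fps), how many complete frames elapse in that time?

168191 frames

Frames = 7015 × 24000/1001 = 168360000/1001 ≈ 168191.8082.
Complete frames: 168191.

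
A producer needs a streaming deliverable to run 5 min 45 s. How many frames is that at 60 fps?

5 min 45 s = 345 s.
Frames = 345 × 60 = 20700.

20700 frames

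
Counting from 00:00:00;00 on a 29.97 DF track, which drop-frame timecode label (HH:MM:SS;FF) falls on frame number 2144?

00:01:11;16

Each 10-minute DF block holds 10 × 60 × 30 − 9 × 2 = 17982 frames. 2144 ÷ 17982 → 0 full blocks, remainder 2144.
Within the partial block the first minute is 1800 frames and each further minute 1798, so 1 further minute boundary passed. Total skipped labels = 18 × 0 + 2 × 1 = 2.
Non-drop label index = 2144 + 2 = 2146; at 30 labels/s that is 00:01:11:16, i.e. DF 00:01:11;16.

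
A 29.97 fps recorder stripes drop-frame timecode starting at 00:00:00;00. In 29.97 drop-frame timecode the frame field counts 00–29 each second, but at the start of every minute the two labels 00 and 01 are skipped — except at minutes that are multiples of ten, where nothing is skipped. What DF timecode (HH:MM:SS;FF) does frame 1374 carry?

00:00:45;24

Ten DF minutes hold 17982 frames, so frame 1374 lies in block 0 (frames 0–17981) with 1374 frames into that block.
The block's first minute is 1800 frames and the rest 1798 each; 1374 frames reaches minute 0, so 0 × 18 + 0 × 2 = 0 labels have been skipped so far.
Adding those back, label number 1374 + 0 = 1374 at 30 labels/s is 45 s + 24 f = 0 h 0 min 45 s frame 24, i.e. 00:00:45;24.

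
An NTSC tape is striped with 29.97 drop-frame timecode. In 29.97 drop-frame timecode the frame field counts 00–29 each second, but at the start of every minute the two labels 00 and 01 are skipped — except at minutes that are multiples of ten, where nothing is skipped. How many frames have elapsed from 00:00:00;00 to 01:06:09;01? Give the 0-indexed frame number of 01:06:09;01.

118951

Complete 10-minute blocks: 6, each 17982 frames → 107892.
Remaining 6 whole minutes in the current block: 1800 + 5 × 1798 = 10790 frames.
Within the current minute: 9 × 30 + 1 − 2 = 269 (labels ;00/;01 skipped at this minute). Total = 107892 + 10790 + 269 = 118951.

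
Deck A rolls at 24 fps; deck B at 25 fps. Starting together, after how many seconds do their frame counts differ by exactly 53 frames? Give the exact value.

The gap grows by |25 − 24| = 1 frame per second.
Time for a 53-frame gap: 53 ÷ (1) = 53 s.

53 seconds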